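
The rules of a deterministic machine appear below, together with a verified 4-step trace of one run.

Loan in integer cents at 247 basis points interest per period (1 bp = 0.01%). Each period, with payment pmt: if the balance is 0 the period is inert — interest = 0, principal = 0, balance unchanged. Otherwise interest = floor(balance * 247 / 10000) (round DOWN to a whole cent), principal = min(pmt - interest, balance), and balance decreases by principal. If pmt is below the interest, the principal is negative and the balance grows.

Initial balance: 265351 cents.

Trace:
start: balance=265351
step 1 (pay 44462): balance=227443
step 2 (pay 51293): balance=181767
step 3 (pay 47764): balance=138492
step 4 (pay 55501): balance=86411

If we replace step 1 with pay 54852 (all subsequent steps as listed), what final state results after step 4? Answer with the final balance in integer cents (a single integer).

75233

(re-executing from step 1 with the substitution; state before step 1: balance=265351)
step 1 (pay 54852): balance=217053
step 2 (pay 51293): balance=171121
step 3 (pay 47764): balance=127583
step 4 (pay 55501): balance=75233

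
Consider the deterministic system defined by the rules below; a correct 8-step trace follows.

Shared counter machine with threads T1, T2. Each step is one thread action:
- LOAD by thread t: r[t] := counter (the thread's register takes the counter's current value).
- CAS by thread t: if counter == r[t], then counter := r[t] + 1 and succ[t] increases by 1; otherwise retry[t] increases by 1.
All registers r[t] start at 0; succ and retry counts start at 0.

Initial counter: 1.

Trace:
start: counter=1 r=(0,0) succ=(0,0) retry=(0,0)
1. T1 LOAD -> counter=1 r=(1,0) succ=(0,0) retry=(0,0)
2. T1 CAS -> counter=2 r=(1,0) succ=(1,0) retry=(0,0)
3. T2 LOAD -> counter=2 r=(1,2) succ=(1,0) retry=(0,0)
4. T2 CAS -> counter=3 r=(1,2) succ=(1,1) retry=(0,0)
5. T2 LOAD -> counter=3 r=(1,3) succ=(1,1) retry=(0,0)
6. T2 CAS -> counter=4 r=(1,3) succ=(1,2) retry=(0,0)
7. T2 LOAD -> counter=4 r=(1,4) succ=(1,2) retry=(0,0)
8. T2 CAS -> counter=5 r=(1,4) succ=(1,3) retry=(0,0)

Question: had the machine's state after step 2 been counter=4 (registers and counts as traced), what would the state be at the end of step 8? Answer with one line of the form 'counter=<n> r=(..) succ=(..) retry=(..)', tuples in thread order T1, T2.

state after step 2 := counter=4 r=(1,0) succ=(1,0) retry=(0,0)
3. T2 LOAD -> counter=4 r=(1,4) succ=(1,0) retry=(0,0)
4. T2 CAS -> counter=5 r=(1,4) succ=(1,1) retry=(0,0)
5. T2 LOAD -> counter=5 r=(1,5) succ=(1,1) retry=(0,0)
6. T2 CAS -> counter=6 r=(1,5) succ=(1,2) retry=(0,0)
7. T2 LOAD -> counter=6 r=(1,6) succ=(1,2) retry=(0,0)
8. T2 CAS -> counter=7 r=(1,6) succ=(1,3) retry=(0,0)

counter=7 r=(1,6) succ=(1,3) retry=(0,0)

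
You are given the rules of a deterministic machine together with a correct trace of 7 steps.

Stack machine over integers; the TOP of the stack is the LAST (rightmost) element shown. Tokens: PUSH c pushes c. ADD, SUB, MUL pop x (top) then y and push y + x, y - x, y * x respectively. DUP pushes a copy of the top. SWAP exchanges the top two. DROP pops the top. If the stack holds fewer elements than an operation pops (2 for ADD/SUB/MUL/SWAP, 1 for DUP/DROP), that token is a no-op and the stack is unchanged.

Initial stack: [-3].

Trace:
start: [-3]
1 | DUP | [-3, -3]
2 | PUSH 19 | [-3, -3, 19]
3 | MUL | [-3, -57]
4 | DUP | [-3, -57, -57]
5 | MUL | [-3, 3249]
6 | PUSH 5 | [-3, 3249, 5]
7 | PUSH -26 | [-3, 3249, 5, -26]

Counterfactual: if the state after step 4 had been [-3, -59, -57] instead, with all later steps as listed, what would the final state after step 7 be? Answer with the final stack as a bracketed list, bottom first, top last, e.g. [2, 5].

[-3, 3363, 5, -26]

state after step 4 := [-3, -59, -57]
5 | MUL | [-3, 3363]
6 | PUSH 5 | [-3, 3363, 5]
7 | PUSH -26 | [-3, 3363, 5, -26]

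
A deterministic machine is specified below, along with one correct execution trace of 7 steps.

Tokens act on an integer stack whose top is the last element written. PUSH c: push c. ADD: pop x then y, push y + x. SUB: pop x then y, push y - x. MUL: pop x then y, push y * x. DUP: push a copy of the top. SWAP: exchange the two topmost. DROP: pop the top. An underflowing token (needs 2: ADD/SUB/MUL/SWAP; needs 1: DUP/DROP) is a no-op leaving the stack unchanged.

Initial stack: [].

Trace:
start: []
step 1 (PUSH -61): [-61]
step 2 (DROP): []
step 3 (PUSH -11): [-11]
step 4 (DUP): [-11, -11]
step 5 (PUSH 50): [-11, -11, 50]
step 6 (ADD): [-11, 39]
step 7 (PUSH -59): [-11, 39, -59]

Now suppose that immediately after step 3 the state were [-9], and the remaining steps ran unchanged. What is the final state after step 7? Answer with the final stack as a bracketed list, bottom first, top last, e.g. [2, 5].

state after step 3 := [-9]
step 4 (DUP): [-9, -9]
step 5 (PUSH 50): [-9, -9, 50]
step 6 (ADD): [-9, 41]
step 7 (PUSH -59): [-9, 41, -59]

[-9, 41, -59]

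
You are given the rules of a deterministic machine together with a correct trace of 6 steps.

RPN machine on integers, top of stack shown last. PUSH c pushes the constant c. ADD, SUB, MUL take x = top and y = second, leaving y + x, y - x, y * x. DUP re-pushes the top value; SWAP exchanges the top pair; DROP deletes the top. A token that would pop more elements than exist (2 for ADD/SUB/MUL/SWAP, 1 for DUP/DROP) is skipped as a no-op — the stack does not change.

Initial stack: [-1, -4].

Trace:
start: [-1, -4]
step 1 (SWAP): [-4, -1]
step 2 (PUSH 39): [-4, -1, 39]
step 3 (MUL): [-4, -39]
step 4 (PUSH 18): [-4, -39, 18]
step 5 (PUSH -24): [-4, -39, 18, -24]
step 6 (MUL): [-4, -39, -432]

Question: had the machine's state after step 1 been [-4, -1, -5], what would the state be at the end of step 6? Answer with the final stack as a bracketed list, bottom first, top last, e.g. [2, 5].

state after step 1 := [-4, -1, -5]
step 2 (PUSH 39): [-4, -1, -5, 39]
step 3 (MUL): [-4, -1, -195]
step 4 (PUSH 18): [-4, -1, -195, 18]
step 5 (PUSH -24): [-4, -1, -195, 18, -24]
step 6 (MUL): [-4, -1, -195, -432]

[-4, -1, -195, -432]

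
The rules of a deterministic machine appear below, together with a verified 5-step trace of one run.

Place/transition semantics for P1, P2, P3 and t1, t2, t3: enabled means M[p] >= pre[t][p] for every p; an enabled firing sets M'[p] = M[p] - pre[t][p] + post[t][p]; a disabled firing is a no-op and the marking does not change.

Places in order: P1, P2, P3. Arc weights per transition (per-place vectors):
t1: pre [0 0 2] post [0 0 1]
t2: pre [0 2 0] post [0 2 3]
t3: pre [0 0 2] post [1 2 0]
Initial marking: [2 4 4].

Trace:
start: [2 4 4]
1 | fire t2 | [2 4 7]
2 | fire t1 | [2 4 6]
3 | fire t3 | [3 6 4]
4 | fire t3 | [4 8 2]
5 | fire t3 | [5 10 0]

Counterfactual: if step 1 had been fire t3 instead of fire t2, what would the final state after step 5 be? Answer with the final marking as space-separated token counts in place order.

(re-executing from step 1 with the substitution; state before step 1: [2 4 4])
1 | fire t3 | [3 6 2]
2 | fire t1 | [3 6 1]
3 | fire t3 | [3 6 1]
4 | fire t3 | [3 6 1]
5 | fire t3 | [3 6 1]

3 6 1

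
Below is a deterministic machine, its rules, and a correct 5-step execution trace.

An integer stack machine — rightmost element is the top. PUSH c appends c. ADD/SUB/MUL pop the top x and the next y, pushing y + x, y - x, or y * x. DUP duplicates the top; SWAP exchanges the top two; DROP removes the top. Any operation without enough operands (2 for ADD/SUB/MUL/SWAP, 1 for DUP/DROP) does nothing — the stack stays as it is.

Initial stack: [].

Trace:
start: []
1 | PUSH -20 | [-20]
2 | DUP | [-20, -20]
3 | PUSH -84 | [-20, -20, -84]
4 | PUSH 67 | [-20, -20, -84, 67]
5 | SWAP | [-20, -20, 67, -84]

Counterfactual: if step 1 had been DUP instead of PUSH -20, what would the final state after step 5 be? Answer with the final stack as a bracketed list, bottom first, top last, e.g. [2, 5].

(re-executing from step 1 with the substitution; state before step 1: [])
1 | DUP | []
2 | DUP | []
3 | PUSH -84 | [-84]
4 | PUSH 67 | [-84, 67]
5 | SWAP | [67, -84]

[67, -84]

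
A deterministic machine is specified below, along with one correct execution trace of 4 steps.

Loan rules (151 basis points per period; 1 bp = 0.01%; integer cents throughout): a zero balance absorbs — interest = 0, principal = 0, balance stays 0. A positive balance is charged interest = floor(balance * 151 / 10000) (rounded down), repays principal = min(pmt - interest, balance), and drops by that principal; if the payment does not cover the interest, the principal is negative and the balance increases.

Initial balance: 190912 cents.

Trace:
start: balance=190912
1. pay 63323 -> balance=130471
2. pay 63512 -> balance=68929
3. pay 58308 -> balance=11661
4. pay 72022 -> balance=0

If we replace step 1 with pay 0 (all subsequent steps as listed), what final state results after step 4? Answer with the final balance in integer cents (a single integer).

(re-executing from step 1 with the substitution; state before step 1: balance=190912)
1. pay 0 -> balance=193794
2. pay 63512 -> balance=133208
3. pay 58308 -> balance=76911
4. pay 72022 -> balance=6050

6050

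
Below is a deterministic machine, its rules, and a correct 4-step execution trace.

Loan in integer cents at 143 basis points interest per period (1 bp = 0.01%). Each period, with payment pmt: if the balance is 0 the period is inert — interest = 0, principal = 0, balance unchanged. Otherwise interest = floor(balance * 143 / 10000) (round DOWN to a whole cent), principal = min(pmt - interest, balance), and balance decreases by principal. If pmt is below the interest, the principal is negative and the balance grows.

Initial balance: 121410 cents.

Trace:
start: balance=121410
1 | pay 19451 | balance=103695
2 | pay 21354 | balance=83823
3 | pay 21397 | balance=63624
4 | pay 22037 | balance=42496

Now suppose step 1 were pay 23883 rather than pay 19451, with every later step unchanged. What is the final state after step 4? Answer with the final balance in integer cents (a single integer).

(re-executing from step 1 with the substitution; state before step 1: balance=121410)
1 | pay 23883 | balance=99263
2 | pay 21354 | balance=79328
3 | pay 21397 | balance=59065
4 | pay 22037 | balance=37872

37872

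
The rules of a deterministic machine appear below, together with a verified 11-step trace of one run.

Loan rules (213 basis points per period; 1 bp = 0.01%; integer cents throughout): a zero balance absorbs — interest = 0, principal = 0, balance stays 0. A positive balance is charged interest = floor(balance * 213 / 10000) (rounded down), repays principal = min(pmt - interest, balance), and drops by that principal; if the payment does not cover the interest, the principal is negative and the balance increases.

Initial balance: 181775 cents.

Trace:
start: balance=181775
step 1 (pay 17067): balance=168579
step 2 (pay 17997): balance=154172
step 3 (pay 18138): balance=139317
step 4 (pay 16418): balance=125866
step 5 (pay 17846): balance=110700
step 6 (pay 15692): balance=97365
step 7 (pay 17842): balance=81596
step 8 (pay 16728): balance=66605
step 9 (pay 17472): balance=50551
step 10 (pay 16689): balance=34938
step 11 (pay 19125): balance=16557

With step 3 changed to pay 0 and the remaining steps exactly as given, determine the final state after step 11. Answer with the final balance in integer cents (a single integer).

(re-executing from step 3 with the substitution; state before step 3: balance=154172)
step 3 (pay 0): balance=157455
step 4 (pay 16418): balance=144390
step 5 (pay 17846): balance=129619
step 6 (pay 15692): balance=116687
step 7 (pay 17842): balance=101330
step 8 (pay 16728): balance=86760
step 9 (pay 17472): balance=71135
step 10 (pay 16689): balance=55961
step 11 (pay 19125): balance=38027

38027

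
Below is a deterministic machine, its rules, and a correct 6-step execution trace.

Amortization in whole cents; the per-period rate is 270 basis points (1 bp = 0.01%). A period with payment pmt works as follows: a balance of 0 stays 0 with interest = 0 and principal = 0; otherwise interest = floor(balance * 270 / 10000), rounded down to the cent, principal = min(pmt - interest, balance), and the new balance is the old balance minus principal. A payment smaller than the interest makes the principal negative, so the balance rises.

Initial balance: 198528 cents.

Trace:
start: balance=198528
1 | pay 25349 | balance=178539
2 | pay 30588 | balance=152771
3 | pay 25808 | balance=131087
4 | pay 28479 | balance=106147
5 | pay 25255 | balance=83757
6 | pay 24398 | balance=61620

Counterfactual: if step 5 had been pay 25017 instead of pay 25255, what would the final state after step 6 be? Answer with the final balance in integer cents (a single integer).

(re-executing from step 5 with the substitution; state before step 5: balance=106147)
5 | pay 25017 | balance=83995
6 | pay 24398 | balance=61864

61864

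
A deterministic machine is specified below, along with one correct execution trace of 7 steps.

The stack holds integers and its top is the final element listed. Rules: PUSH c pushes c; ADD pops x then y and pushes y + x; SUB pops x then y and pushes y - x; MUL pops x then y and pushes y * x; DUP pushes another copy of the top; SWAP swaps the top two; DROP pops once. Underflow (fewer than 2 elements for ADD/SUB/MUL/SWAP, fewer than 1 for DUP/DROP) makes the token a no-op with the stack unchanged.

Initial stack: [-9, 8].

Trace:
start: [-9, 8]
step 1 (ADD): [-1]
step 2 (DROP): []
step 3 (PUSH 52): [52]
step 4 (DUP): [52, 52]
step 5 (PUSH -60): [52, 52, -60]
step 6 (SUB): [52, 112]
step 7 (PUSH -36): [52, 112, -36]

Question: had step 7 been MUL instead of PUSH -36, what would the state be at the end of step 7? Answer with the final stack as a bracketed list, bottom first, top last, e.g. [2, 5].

(re-executing from step 7 with the substitution; state before step 7: [52, 112])
step 7 (MUL): [5824]

[5824]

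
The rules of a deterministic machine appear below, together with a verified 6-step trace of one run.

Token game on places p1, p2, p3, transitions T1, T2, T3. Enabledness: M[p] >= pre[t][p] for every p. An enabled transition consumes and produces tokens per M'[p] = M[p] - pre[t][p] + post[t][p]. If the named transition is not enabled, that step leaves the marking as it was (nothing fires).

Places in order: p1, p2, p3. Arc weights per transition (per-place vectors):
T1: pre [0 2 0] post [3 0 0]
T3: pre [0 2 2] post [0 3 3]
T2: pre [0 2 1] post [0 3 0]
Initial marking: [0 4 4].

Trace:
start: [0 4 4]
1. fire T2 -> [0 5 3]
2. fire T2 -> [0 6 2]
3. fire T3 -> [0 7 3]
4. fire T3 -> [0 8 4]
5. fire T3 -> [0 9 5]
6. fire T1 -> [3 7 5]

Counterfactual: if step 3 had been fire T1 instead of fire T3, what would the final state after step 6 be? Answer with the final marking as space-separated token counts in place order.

(re-executing from step 3 with the substitution; state before step 3: [0 6 2])
3. fire T1 -> [3 4 2]
4. fire T3 -> [3 5 3]
5. fire T3 -> [3 6 4]
6. fire T1 -> [6 4 4]

6 4 4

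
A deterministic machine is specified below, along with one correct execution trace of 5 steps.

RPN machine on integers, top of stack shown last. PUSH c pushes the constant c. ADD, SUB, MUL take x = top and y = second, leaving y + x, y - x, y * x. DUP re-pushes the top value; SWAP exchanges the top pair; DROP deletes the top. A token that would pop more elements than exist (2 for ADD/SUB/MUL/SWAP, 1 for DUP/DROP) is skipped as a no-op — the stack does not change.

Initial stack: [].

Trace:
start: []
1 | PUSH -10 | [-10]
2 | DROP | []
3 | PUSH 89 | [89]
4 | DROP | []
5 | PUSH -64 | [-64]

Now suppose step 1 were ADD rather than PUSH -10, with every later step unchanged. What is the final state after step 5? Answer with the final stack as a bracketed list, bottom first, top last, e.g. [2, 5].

[-64]

(re-executing from step 1 with the substitution; state before step 1: [])
1 | ADD | []
2 | DROP | []
3 | PUSH 89 | [89]
4 | DROP | []
5 | PUSH -64 | [-64]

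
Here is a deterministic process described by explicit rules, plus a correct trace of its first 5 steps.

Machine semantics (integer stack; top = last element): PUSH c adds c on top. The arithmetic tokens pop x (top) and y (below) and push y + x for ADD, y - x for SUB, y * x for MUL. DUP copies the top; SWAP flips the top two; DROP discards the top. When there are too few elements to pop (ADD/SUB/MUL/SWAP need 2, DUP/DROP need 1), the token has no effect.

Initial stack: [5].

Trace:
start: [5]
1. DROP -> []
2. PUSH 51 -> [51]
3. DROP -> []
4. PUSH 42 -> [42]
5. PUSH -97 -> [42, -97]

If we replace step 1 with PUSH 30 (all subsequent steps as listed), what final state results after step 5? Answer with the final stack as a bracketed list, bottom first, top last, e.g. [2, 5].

(re-executing from step 1 with the substitution; state before step 1: [5])
1. PUSH 30 -> [5, 30]
2. PUSH 51 -> [5, 30, 51]
3. DROP -> [5, 30]
4. PUSH 42 -> [5, 30, 42]
5. PUSH -97 -> [5, 30, 42, -97]

[5, 30, 42, -97]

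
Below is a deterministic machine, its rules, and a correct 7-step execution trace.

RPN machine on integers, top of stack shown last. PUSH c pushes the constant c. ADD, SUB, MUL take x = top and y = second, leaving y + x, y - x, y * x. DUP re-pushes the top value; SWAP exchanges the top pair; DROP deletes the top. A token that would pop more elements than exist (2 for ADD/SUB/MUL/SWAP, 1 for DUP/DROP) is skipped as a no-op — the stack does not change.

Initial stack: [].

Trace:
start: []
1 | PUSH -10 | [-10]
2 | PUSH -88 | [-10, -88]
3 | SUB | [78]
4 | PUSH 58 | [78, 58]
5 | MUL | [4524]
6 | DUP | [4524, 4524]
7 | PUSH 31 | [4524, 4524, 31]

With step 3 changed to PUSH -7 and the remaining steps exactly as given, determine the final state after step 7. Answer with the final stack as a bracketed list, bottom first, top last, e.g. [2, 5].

(re-executing from step 3 with the substitution; state before step 3: [-10, -88])
3 | PUSH -7 | [-10, -88, -7]
4 | PUSH 58 | [-10, -88, -7, 58]
5 | MUL | [-10, -88, -406]
6 | DUP | [-10, -88, -406, -406]
7 | PUSH 31 | [-10, -88, -406, -406, 31]

[-10, -88, -406, -406, 31]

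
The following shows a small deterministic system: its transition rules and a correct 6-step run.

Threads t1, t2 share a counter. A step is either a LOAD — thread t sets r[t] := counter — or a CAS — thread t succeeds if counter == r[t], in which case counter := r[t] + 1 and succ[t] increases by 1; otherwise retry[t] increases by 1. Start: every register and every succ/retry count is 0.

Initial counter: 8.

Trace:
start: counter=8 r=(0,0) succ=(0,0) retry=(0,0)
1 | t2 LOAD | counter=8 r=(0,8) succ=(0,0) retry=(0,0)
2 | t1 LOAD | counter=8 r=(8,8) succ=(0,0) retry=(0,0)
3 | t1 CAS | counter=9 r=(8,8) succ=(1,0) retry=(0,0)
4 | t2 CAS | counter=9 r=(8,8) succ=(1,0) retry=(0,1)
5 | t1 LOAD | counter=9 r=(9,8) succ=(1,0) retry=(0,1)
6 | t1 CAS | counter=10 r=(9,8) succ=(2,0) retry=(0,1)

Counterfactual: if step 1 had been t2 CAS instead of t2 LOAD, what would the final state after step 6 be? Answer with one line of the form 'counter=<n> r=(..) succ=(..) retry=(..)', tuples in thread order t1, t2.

(re-executing from step 1 with the substitution; state before step 1: counter=8 r=(0,0) succ=(0,0) retry=(0,0))
1 | t2 CAS | counter=8 r=(0,0) succ=(0,0) retry=(0,1)
2 | t1 LOAD | counter=8 r=(8,0) succ=(0,0) retry=(0,1)
3 | t1 CAS | counter=9 r=(8,0) succ=(1,0) retry=(0,1)
4 | t2 CAS | counter=9 r=(8,0) succ=(1,0) retry=(0,2)
5 | t1 LOAD | counter=9 r=(9,0) succ=(1,0) retry=(0,2)
6 | t1 CAS | counter=10 r=(9,0) succ=(2,0) retry=(0,2)

counter=10 r=(9,0) succ=(2,0) retry=(0,2)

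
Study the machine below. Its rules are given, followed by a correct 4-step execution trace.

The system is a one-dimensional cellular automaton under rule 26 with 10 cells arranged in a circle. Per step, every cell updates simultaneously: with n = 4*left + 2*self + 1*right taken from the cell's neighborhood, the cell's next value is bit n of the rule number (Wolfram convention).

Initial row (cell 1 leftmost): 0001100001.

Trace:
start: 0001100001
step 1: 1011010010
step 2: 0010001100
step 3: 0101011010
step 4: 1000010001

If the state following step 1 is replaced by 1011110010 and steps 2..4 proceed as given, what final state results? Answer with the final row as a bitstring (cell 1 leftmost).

1000010001

state after step 1 := 1011110010
step 2: 0010001100
step 3: 0101011010
step 4: 1000010001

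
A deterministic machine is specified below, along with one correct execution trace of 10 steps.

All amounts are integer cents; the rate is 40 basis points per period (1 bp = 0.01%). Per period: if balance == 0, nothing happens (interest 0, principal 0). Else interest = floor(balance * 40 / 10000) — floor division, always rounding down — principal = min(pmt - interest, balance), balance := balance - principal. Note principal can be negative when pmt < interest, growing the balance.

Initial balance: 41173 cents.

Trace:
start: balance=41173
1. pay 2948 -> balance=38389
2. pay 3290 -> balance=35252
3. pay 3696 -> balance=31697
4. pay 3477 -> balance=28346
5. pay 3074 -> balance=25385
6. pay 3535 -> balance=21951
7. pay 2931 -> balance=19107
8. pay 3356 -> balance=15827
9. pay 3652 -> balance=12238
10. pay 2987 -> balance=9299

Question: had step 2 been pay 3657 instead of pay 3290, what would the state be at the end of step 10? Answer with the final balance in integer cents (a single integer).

8920

(re-executing from step 2 with the substitution; state before step 2: balance=38389)
2. pay 3657 -> balance=34885
3. pay 3696 -> balance=31328
4. pay 3477 -> balance=27976
5. pay 3074 -> balance=25013
6. pay 3535 -> balance=21578
7. pay 2931 -> balance=18733
8. pay 3356 -> balance=15451
9. pay 3652 -> balance=11860
10. pay 2987 -> balance=8920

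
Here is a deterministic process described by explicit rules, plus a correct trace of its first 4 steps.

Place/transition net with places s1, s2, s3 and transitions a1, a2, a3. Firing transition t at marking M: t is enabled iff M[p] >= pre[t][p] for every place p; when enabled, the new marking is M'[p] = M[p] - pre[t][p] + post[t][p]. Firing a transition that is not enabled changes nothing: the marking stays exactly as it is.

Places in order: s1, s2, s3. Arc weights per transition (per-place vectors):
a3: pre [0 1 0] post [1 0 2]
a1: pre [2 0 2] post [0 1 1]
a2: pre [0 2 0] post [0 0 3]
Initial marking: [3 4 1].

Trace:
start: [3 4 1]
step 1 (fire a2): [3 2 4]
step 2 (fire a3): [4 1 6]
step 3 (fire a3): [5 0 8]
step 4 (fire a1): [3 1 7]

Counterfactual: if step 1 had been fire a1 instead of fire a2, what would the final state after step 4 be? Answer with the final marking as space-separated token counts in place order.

3 3 4

(re-executing from step 1 with the substitution; state before step 1: [3 4 1])
step 1 (fire a1): [3 4 1]
step 2 (fire a3): [4 3 3]
step 3 (fire a3): [5 2 5]
step 4 (fire a1): [3 3 4]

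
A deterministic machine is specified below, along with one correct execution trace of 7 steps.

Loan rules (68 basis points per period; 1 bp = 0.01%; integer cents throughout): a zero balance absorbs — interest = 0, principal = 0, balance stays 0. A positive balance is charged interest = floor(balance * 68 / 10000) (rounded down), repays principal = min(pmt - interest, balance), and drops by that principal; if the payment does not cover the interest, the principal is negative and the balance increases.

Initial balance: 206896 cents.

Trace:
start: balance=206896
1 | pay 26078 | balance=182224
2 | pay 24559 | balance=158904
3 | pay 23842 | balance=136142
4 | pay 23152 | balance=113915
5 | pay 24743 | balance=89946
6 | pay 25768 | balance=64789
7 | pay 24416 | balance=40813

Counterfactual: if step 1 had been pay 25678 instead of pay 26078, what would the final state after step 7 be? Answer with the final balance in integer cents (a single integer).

41230

(re-executing from step 1 with the substitution; state before step 1: balance=206896)
1 | pay 25678 | balance=182624
2 | pay 24559 | balance=159306
3 | pay 23842 | balance=136547
4 | pay 23152 | balance=114323
5 | pay 24743 | balance=90357
6 | pay 25768 | balance=65203
7 | pay 24416 | balance=41230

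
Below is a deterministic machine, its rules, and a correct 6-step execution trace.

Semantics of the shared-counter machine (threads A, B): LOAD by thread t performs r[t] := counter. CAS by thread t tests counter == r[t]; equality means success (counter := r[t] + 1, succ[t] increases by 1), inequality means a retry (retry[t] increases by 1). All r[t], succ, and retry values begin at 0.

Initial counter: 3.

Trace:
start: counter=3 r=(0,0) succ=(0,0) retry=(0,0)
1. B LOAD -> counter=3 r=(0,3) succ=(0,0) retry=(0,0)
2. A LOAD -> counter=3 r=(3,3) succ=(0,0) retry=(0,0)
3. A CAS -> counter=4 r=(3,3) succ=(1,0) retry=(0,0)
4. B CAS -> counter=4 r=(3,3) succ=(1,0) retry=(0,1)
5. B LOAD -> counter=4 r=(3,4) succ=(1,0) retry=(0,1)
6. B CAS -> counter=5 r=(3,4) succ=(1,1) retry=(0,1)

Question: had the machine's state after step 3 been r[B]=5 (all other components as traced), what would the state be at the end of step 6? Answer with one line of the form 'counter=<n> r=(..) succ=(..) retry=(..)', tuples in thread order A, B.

state after step 3 := counter=4 r=(3,5) succ=(1,0) retry=(0,0)
4. B CAS -> counter=4 r=(3,5) succ=(1,0) retry=(0,1)
5. B LOAD -> counter=4 r=(3,4) succ=(1,0) retry=(0,1)
6. B CAS -> counter=5 r=(3,4) succ=(1,1) retry=(0,1)

counter=5 r=(3,4) succ=(1,1) retry=(0,1)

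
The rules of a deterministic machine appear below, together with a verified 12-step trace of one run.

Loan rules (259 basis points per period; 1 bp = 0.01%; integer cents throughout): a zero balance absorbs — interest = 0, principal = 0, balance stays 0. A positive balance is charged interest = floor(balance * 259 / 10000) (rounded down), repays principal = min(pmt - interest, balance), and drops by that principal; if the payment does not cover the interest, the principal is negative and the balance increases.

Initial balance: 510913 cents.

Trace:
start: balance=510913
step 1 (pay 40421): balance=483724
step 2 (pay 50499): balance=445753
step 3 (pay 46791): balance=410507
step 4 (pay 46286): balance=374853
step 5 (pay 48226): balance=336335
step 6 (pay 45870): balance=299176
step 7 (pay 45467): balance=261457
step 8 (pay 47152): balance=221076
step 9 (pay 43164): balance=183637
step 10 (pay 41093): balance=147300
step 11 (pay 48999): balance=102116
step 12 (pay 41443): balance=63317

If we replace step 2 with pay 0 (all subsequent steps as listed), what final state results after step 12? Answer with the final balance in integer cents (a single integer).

(re-executing from step 2 with the substitution; state before step 2: balance=483724)
step 2 (pay 0): balance=496252
step 3 (pay 46791): balance=462313
step 4 (pay 46286): balance=428000
step 5 (pay 48226): balance=390859
step 6 (pay 45870): balance=355112
step 7 (pay 45467): balance=318842
step 8 (pay 47152): balance=279948
step 9 (pay 43164): balance=244034
step 10 (pay 41093): balance=209261
step 11 (pay 48999): balance=165681
step 12 (pay 41443): balance=128529

128529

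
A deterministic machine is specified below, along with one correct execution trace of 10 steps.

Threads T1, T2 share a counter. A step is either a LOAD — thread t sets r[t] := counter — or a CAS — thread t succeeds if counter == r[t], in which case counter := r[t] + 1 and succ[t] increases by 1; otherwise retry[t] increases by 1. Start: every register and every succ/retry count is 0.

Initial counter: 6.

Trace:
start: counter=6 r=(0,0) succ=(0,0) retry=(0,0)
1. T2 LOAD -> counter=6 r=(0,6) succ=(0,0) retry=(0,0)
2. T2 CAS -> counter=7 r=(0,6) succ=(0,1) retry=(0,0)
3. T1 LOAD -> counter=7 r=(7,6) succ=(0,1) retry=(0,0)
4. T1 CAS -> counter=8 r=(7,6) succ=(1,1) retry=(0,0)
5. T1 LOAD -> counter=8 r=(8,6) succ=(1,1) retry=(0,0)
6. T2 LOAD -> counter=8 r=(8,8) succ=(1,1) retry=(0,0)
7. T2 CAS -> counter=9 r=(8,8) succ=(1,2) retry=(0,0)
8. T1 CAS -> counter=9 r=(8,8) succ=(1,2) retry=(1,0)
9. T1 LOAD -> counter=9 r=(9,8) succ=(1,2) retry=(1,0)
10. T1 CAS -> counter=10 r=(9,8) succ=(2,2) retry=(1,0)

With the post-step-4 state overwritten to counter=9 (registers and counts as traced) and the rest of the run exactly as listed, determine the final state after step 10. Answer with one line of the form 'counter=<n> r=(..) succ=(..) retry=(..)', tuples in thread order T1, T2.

state after step 4 := counter=9 r=(7,6) succ=(1,1) retry=(0,0)
5. T1 LOAD -> counter=9 r=(9,6) succ=(1,1) retry=(0,0)
6. T2 LOAD -> counter=9 r=(9,9) succ=(1,1) retry=(0,0)
7. T2 CAS -> counter=10 r=(9,9) succ=(1,2) retry=(0,0)
8. T1 CAS -> counter=10 r=(9,9) succ=(1,2) retry=(1,0)
9. T1 LOAD -> counter=10 r=(10,9) succ=(1,2) retry=(1,0)
10. T1 CAS -> counter=11 r=(10,9) succ=(2,2) retry=(1,0)

counter=11 r=(10,9) succ=(2,2) retry=(1,0)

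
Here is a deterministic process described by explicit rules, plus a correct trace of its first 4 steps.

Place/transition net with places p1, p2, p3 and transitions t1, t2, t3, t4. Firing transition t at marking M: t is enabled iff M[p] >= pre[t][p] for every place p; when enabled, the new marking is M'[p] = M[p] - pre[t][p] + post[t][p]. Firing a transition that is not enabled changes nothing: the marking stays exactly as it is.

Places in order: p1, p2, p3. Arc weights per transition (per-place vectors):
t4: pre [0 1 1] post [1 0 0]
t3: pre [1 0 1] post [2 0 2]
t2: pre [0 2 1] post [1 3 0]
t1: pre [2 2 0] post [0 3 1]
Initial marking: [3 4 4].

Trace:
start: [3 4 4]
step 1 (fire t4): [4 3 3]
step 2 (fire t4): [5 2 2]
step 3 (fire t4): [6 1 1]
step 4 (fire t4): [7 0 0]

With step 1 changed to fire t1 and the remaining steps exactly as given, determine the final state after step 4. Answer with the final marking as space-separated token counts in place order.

4 2 2

(re-executing from step 1 with the substitution; state before step 1: [3 4 4])
step 1 (fire t1): [1 5 5]
step 2 (fire t4): [2 4 4]
step 3 (fire t4): [3 3 3]
step 4 (fire t4): [4 2 2]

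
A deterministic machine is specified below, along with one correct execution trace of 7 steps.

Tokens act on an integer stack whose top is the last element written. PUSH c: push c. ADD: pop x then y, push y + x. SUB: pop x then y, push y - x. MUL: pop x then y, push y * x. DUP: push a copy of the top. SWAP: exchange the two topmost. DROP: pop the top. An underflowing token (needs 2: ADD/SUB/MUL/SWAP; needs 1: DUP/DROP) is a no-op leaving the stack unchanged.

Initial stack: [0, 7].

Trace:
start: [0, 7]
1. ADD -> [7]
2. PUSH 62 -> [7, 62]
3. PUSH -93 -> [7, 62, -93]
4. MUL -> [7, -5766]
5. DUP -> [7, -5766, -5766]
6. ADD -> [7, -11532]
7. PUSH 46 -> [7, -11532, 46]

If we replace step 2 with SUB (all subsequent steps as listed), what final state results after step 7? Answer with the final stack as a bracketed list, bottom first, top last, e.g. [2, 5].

(re-executing from step 2 with the substitution; state before step 2: [7])
2. SUB -> [7]
3. PUSH -93 -> [7, -93]
4. MUL -> [-651]
5. DUP -> [-651, -651]
6. ADD -> [-1302]
7. PUSH 46 -> [-1302, 46]

[-1302, 46]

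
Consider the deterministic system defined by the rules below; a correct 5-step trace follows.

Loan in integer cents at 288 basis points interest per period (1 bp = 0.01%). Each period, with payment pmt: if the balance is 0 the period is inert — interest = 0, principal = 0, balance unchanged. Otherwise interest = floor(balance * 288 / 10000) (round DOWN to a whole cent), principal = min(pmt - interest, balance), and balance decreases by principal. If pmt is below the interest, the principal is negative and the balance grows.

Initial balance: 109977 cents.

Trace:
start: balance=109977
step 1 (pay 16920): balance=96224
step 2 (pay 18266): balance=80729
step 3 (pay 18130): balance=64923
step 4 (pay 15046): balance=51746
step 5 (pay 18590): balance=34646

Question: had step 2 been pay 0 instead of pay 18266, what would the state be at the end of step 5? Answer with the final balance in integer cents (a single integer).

(re-executing from step 2 with the substitution; state before step 2: balance=96224)
step 2 (pay 0): balance=98995
step 3 (pay 18130): balance=83716
step 4 (pay 15046): balance=71081
step 5 (pay 18590): balance=54538

54538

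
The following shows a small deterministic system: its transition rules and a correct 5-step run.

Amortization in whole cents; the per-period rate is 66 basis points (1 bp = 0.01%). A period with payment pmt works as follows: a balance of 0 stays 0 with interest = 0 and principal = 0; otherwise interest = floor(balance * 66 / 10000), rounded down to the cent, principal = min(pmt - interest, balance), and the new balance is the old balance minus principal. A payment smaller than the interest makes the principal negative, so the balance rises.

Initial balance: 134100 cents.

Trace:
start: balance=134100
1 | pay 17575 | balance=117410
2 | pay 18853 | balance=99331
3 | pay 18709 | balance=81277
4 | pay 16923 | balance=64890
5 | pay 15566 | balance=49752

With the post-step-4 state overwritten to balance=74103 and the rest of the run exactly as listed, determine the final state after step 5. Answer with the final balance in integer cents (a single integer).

state after step 4 := balance=74103
5 | pay 15566 | balance=59026

59026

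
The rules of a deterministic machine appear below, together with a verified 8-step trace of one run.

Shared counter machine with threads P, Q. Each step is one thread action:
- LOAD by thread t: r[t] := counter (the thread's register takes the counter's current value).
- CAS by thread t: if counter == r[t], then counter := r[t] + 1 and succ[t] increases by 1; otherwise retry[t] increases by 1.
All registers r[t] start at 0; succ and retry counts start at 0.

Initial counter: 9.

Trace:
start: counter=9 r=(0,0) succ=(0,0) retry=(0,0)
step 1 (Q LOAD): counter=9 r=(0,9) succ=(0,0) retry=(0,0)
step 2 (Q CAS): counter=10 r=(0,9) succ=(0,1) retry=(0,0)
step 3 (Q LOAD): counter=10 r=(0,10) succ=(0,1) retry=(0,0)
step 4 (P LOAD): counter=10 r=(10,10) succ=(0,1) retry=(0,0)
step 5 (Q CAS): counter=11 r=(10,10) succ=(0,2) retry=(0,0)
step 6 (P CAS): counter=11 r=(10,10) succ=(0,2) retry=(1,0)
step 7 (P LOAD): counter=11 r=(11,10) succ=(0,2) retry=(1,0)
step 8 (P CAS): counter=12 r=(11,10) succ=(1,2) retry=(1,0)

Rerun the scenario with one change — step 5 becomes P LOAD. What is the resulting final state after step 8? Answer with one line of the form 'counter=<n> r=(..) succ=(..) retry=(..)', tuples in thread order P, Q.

counter=12 r=(11,10) succ=(2,1) retry=(0,0)

(re-executing from step 5 with the substitution; state before step 5: counter=10 r=(10,10) succ=(0,1) retry=(0,0))
step 5 (P LOAD): counter=10 r=(10,10) succ=(0,1) retry=(0,0)
step 6 (P CAS): counter=11 r=(10,10) succ=(1,1) retry=(0,0)
step 7 (P LOAD): counter=11 r=(11,10) succ=(1,1) retry=(0,0)
step 8 (P CAS): counter=12 r=(11,10) succ=(2,1) retry=(0,0)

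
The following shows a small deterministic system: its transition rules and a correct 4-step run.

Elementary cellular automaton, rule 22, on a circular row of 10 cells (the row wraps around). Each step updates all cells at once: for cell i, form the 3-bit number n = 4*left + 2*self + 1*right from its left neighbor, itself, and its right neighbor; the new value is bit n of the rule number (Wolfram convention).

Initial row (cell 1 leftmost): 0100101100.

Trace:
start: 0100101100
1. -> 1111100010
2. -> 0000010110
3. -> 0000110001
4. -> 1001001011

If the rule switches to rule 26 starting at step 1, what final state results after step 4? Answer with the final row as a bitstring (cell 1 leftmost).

1011000100

(re-executing steps 1..4 under rule 26; state before step 1: 0100101100)
1. -> 1011001010
2. -> 0010110000
3. -> 0100101000
4. -> 1011000100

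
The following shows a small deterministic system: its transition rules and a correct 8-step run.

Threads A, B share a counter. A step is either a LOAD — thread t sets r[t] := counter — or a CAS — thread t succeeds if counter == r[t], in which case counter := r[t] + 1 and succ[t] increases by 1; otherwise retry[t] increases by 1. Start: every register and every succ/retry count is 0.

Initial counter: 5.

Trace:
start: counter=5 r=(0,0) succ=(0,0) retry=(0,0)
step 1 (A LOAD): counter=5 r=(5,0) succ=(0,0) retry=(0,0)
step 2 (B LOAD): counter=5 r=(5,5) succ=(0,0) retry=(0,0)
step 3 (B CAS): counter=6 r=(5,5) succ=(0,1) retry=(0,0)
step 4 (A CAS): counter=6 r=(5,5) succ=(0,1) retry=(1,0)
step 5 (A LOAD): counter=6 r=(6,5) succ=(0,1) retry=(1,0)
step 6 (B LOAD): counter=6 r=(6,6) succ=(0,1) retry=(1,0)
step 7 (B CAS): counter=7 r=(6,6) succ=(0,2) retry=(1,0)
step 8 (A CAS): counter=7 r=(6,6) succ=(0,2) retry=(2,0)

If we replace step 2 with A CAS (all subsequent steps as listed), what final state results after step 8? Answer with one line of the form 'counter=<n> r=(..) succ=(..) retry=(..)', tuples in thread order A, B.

(re-executing from step 2 with the substitution; state before step 2: counter=5 r=(5,0) succ=(0,0) retry=(0,0))
step 2 (A CAS): counter=6 r=(5,0) succ=(1,0) retry=(0,0)
step 3 (B CAS): counter=6 r=(5,0) succ=(1,0) retry=(0,1)
step 4 (A CAS): counter=6 r=(5,0) succ=(1,0) retry=(1,1)
step 5 (A LOAD): counter=6 r=(6,0) succ=(1,0) retry=(1,1)
step 6 (B LOAD): counter=6 r=(6,6) succ=(1,0) retry=(1,1)
step 7 (B CAS): counter=7 r=(6,6) succ=(1,1) retry=(1,1)
step 8 (A CAS): counter=7 r=(6,6) succ=(1,1) retry=(2,1)

counter=7 r=(6,6) succ=(1,1) retry=(2,1)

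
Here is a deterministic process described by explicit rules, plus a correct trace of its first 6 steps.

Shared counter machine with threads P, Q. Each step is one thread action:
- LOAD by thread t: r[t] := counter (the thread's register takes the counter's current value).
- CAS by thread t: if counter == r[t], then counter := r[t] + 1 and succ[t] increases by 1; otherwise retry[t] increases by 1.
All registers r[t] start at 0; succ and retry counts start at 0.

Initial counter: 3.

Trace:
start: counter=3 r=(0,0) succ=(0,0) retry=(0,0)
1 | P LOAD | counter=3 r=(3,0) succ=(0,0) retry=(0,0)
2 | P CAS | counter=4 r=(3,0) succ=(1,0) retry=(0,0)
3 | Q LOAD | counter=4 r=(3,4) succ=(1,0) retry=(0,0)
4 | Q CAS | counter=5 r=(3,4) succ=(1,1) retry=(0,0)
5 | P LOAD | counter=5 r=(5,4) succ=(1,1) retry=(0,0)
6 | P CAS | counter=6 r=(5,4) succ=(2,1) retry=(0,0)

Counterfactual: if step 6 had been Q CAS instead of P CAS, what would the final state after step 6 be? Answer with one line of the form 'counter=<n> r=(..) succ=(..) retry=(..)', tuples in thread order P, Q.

counter=5 r=(5,4) succ=(1,1) retry=(0,1)

(re-executing from step 6 with the substitution; state before step 6: counter=5 r=(5,4) succ=(1,1) retry=(0,0))
6 | Q CAS | counter=5 r=(5,4) succ=(1,1) retry=(0,1)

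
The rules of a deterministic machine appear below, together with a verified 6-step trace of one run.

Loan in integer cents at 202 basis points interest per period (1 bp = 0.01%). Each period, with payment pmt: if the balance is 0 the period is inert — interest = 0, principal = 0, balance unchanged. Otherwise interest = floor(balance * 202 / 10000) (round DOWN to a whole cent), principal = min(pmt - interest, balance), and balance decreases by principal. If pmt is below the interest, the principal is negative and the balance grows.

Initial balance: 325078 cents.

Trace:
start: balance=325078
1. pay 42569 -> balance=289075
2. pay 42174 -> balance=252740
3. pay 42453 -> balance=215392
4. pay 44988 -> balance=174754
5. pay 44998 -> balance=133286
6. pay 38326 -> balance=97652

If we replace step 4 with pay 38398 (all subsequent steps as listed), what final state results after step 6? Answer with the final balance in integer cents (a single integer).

104511

(re-executing from step 4 with the substitution; state before step 4: balance=215392)
4. pay 38398 -> balance=181344
5. pay 44998 -> balance=140009
6. pay 38326 -> balance=104511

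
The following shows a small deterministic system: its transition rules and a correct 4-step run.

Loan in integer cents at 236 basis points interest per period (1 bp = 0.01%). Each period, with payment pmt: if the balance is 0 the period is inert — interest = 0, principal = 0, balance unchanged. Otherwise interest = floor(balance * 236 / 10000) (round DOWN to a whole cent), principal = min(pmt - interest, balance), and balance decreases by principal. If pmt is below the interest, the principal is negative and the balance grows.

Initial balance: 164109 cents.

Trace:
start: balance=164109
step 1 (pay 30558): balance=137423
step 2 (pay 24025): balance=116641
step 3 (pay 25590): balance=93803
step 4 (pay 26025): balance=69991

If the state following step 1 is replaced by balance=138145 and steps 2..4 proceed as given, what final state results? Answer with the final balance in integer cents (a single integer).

state after step 1 := balance=138145
step 2 (pay 24025): balance=117380
step 3 (pay 25590): balance=94560
step 4 (pay 26025): balance=70766

70766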